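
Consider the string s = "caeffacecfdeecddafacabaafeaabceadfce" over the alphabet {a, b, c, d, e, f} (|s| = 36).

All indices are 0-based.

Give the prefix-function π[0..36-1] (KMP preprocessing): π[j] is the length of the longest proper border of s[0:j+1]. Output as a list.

[0, 0, 0, 0, 0, 0, 1, 0, 1, 0, 0, 0, 0, 1, 0, 0, 0, 0, 0, 1, 2, 0, 0, 0, 0, 0, 0, 0, 0, 1, 0, 0, 0, 0, 1, 0]

π[0] = 0
j=1 s[j]='a': π[1]=0 (border '')
j=2 s[j]='e': π[2]=0 (border '')
j=3 s[j]='f': π[3]=0 (border '')
j=4 s[j]='f': π[4]=0 (border '')
j=5 s[j]='a': π[5]=0 (border '')
j=6 s[j]='c': π[6]=1 (border 'c')
j=7 s[j]='e': k: 1→0; π[7]=0 (border '')
j=8 s[j]='c': π[8]=1 (border 'c')
j=9 s[j]='f': k: 1→0; π[9]=0 (border '')
j=10 s[j]='d': π[10]=0 (border '')
j=11 s[j]='e': π[11]=0 (border '')
j=12 s[j]='e': π[12]=0 (border '')
j=13 s[j]='c': π[13]=1 (border 'c')
j=14 s[j]='d': k: 1→0; π[14]=0 (border '')
j=15 s[j]='d': π[15]=0 (border '')
j=16 s[j]='a': π[16]=0 (border '')
j=17 s[j]='f': π[17]=0 (border '')
j=18 s[j]='a': π[18]=0 (border '')
j=19 s[j]='c': π[19]=1 (border 'c')
j=20 s[j]='a': π[20]=2 (border 'ca')
j=21 s[j]='b': k: 2→0; π[21]=0 (border '')
j=22 s[j]='a': π[22]=0 (border '')
j=23 s[j]='a': π[23]=0 (border '')
j=24 s[j]='f': π[24]=0 (border '')
j=25 s[j]='e': π[25]=0 (border '')
j=26 s[j]='a': π[26]=0 (border '')
j=27 s[j]='a': π[27]=0 (border '')
j=28 s[j]='b': π[28]=0 (border '')
j=29 s[j]='c': π[29]=1 (border 'c')
j=30 s[j]='e': k: 1→0; π[30]=0 (border '')
j=31 s[j]='a': π[31]=0 (border '')
j=32 s[j]='d': π[32]=0 (border '')
j=33 s[j]='f': π[33]=0 (border '')
j=34 s[j]='c': π[34]=1 (border 'c')
j=35 s[j]='e': k: 1→0; π[35]=0 (border '')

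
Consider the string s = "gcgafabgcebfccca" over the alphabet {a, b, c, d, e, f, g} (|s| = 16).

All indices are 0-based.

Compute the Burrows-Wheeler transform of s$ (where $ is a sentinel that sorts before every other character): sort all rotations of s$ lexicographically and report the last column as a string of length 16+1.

rank  rotation           last
    0  $gcgafabgcebfccca  a
    1  a$gcgafabgcebfccc  c
    2  abgcebfccca$gcgaf  f
    3  afabgcebfccca$gcg  g
    4  bfccca$gcgafabgce  e
    5  bgcebfccca$gcgafa  a
    6  ca$gcgafabgcebfcc  c
    7  cca$gcgafabgcebfc  c
    8  ccca$gcgafabgcebf  f
    9  cebfccca$gcgafabg  g
   10  cgafabgcebfccca$g  g
   11  ebfccca$gcgafabgc  c
   12  fabgcebfccca$gcga  a
   13  fccca$gcgafabgceb  b
   14  gafabgcebfccca$gc  c
   15  gcebfccca$gcgafab  b
   16  gcgafabgcebfccca$  $

acfgeaccfggcabcb$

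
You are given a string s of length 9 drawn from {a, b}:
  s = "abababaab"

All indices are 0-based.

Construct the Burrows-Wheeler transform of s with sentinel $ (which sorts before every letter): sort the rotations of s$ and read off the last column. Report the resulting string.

bbabb$aaaa

rank  rotation    last
    0  $abababaab  b
    1  aab$ababab  b
    2  ab$abababa  a
    3  abaab$abab  b
    4  ababaab$ab  b
    5  abababaab$  $
    6  b$abababaa  a
    7  baab$ababa  a
    8  babaab$aba  a
    9  bababaab$a  a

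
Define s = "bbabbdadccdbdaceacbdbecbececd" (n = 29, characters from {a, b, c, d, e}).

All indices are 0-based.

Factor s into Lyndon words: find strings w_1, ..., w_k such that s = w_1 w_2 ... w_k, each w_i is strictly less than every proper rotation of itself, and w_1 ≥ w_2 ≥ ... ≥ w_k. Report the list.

["b", "b", "abbdadccdbdaceacbdbecbececd"]

emit factor 1: 'b' (i=0, period=1)
emit factor 2: 'b' (i=1, period=1)
emit factor 3: 'abbdadccdbdaceacbdbecbececd' (i=2, period=27)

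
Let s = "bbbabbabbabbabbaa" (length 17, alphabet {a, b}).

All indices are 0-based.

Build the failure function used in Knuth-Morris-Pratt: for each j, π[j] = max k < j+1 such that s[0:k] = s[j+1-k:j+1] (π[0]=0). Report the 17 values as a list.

[0, 1, 2, 0, 1, 2, 0, 1, 2, 0, 1, 2, 0, 1, 2, 0, 0]

π[0] = 0
j=1 s[j]='b': π[1]=1 (border 'b')
j=2 s[j]='b': π[2]=2 (border 'bb')
j=3 s[j]='a': k: 2→1→0; π[3]=0 (border '')
j=4 s[j]='b': π[4]=1 (border 'b')
j=5 s[j]='b': π[5]=2 (border 'bb')
j=6 s[j]='a': k: 2→1→0; π[6]=0 (border '')
j=7 s[j]='b': π[7]=1 (border 'b')
j=8 s[j]='b': π[8]=2 (border 'bb')
j=9 s[j]='a': k: 2→1→0; π[9]=0 (border '')
j=10 s[j]='b': π[10]=1 (border 'b')
j=11 s[j]='b': π[11]=2 (border 'bb')
j=12 s[j]='a': k: 2→1→0; π[12]=0 (border '')
j=13 s[j]='b': π[13]=1 (border 'b')
j=14 s[j]='b': π[14]=2 (border 'bb')
j=15 s[j]='a': k: 2→1→0; π[15]=0 (border '')
j=16 s[j]='a': π[16]=0 (border '')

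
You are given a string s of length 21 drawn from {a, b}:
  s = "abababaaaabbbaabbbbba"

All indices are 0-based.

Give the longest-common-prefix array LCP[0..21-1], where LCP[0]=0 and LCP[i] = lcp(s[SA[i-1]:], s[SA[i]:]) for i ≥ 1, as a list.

[0, 1, 3, 2, 5, 1, 3, 5, 2, 4, 0, 2, 3, 2, 4, 1, 3, 2, 4, 3, 4]

rank→(start, suffix):
  0 → (20, 'a')
  1 → (6, 'aaaabbbaabbbbba')
  2 → (7, 'aaabbbaabbbbba')
  3 → (8, 'aabbbaabbbbba')
  4 → (13, 'aabbbbba')
  5 → (4, 'abaaaabbbaabbbbba')
  6 → (2, 'ababaaaabbbaabbbbba')
  7 → (0, 'abababaaaabbbaabbbbba')
  8 → (9, 'abbbaabbbbba')
  9 → (14, 'abbbbba')
  10 → (19, 'ba')
  11 → (5, 'baaaabbbaabbbbba')
  12 → (12, 'baabbbbba')
  13 → (3, 'babaaaabbbaabbbbba')
  14 → (1, 'bababaaaabbbaabbbbba')
  15 → (18, 'bba')
  16 → (11, 'bbaabbbbba')
  17 → (17, 'bbba')
  18 → (10, 'bbbaabbbbba')
  19 → (16, 'bbbba')
  20 → (15, 'bbbbba')

SA = [20, 6, 7, 8, 13, 4, 2, 0, 9, 14, 19, 5, 12, 3, 1, 18, 11, 17, 10, 16, 15]
i: (SA[i-1],SA[i]) lcp shared
  1: (20,6) 1 'a'
  2: (6,7) 3 'aaa'
  3: (7,8) 2 'aa'
  4: (8,13) 5 'aabbb'
  5: (13,4) 1 'a'
  6: (4,2) 3 'aba'
  7: (2,0) 5 'ababa'
  8: (0,9) 2 'ab'
  9: (9,14) 4 'abbb'
  10: (14,19) 0 ''
  11: (19,5) 2 'ba'
  12: (5,12) 3 'baa'
  13: (12,3) 2 'ba'
  14: (3,1) 4 'baba'
  15: (1,18) 1 'b'
  16: (18,11) 3 'bba'
  17: (11,17) 2 'bb'
  18: (17,10) 4 'bbba'
  19: (10,16) 3 'bbb'
  20: (16,15) 4 'bbbb'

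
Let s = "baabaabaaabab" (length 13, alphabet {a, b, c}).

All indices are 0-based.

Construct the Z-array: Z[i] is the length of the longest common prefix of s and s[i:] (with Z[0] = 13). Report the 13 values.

[13, 0, 0, 6, 0, 0, 3, 0, 0, 0, 2, 0, 1]

Z[0]=13
i=1: outside box; Z[1]=0
i=2: outside box; Z[2]=0
i=3: outside box; Z[3]=6 extend→box=[3,9)
i=4: min(r-i=5, Z[1]=0)=0; Z[4]=0
i=5: min(r-i=4, Z[2]=0)=0; Z[5]=0
i=6: min(r-i=3, Z[3]=6)=3; Z[6]=3
i=7: min(r-i=2, Z[4]=0)=0; Z[7]=0
i=8: min(r-i=1, Z[5]=0)=0; Z[8]=0
i=9: outside box; Z[9]=0
i=10: outside box; Z[10]=2 extend→box=[10,12)
i=11: min(r-i=1, Z[1]=0)=0; Z[11]=0
i=12: outside box; Z[12]=1 extend→box=[12,13)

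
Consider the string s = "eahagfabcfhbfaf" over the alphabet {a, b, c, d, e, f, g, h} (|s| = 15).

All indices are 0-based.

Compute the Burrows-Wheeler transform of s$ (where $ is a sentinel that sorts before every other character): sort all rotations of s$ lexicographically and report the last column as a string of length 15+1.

rank  rotation          last
    0  $eahagfabcfhbfaf  f
    1  abcfhbfaf$eahagf  f
    2  af$eahagfabcfhbf  f
    3  agfabcfhbfaf$eah  h
    4  ahagfabcfhbfaf$e  e
    5  bcfhbfaf$eahagfa  a
    6  bfaf$eahagfabcfh  h
    7  cfhbfaf$eahagfab  b
    8  eahagfabcfhbfaf$  $
    9  f$eahagfabcfhbfa  a
   10  fabcfhbfaf$eahag  g
   11  faf$eahagfabcfhb  b
   12  fhbfaf$eahagfabc  c
   13  gfabcfhbfaf$eaha  a
   14  hagfabcfhbfaf$ea  a
   15  hbfaf$eahagfabcf  f

fffheahb$agbcaaf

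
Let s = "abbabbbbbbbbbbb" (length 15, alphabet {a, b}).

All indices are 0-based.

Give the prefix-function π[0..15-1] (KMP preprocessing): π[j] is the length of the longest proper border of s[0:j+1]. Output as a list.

π[0] = 0
j=1 s[j]='b': π[1]=0 (border '')
j=2 s[j]='b': π[2]=0 (border '')
j=3 s[j]='a': π[3]=1 (border 'a')
j=4 s[j]='b': π[4]=2 (border 'ab')
j=5 s[j]='b': π[5]=3 (border 'abb')
j=6 s[j]='b': k: 3→0; π[6]=0 (border '')
j=7 s[j]='b': π[7]=0 (border '')
j=8 s[j]='b': π[8]=0 (border '')
j=9 s[j]='b': π[9]=0 (border '')
j=10 s[j]='b': π[10]=0 (border '')
j=11 s[j]='b': π[11]=0 (border '')
j=12 s[j]='b': π[12]=0 (border '')
j=13 s[j]='b': π[13]=0 (border '')
j=14 s[j]='b': π[14]=0 (border '')

[0, 0, 0, 1, 2, 3, 0, 0, 0, 0, 0, 0, 0, 0, 0]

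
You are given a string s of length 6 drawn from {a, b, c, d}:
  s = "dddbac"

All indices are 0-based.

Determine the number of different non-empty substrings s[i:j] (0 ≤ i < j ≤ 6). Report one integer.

18

rank→(start, suffix):
  0 → (4, 'ac')
  1 → (3, 'bac')
  2 → (5, 'c')
  3 → (2, 'dbac')
  4 → (1, 'ddbac')
  5 → (0, 'dddbac')

SA = [4, 3, 5, 2, 1, 0]
i: (SA[i-1],SA[i]) lcp shared
  1: (4,3) 0 ''
  2: (3,5) 0 ''
  3: (5,2) 0 ''
  4: (2,1) 1 'd'
  5: (1,0) 2 'dd'

n(n+1)/2 = 6·7/2 = 21
Σ LCP = 0 + 0 + 0 + 0 + 1 + 2 = 3
distinct = 21 − 3 = 18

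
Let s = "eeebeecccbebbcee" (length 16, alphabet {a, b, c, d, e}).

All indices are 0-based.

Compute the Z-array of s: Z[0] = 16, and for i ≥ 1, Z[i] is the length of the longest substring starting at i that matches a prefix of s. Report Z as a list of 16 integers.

[16, 2, 1, 0, 2, 1, 0, 0, 0, 0, 1, 0, 0, 0, 2, 1]

Z[0]=16
i=1: outside box; Z[1]=2 scan→box=[1,3)
i=2: min(r-i=1, Z[1]=2)=1; Z[2]=1
i=3: outside box; Z[3]=0
i=4: outside box; Z[4]=2 scan→box=[4,6)
i=5: min(r-i=1, Z[1]=2)=1; Z[5]=1
i=6: outside box; Z[6]=0
i=7: outside box; Z[7]=0
i=8: outside box; Z[8]=0
i=9: outside box; Z[9]=0
i=10: outside box; Z[10]=1 scan→box=[10,11)
i=11: outside box; Z[11]=0
i=12: outside box; Z[12]=0
i=13: outside box; Z[13]=0
i=14: outside box; Z[14]=2 scan→box=[14,16)
i=15: min(r-i=1, Z[1]=2)=1; Z[15]=1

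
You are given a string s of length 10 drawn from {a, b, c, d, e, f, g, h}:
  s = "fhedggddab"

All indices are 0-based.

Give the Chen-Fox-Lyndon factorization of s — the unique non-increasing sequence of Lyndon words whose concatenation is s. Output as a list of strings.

emit factor 1: 'fh' (i=0, period=2)
emit factor 2: 'e' (i=2, period=1)
emit factor 3: 'dgg' (i=3, period=3)
emit factor 4: 'd' (i=6, period=1)
emit factor 5: 'd' (i=7, period=1)
emit factor 6: 'ab' (i=8, period=2)

["fh", "e", "dgg", "d", "d", "ab"]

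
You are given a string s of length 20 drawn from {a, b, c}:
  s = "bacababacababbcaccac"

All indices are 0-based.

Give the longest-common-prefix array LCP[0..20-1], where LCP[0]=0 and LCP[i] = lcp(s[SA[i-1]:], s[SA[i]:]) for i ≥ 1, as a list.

[0, 4, 3, 2, 1, 2, 6, 2, 0, 3, 2, 7, 1, 1, 0, 1, 5, 2, 3, 1]

rank→(start, suffix):
  0 → (3, 'ababacababbcaccac')
  1 → (9, 'ababbcaccac')
  2 → (5, 'abacababbcaccac')
  3 → (11, 'abbcaccac')
  4 → (18, 'ac')
  5 → (1, 'acababacababbcaccac')
  6 → (7, 'acababbcaccac')
  7 → (15, 'accac')
  8 → (4, 'babacababbcaccac')
  9 → (10, 'babbcaccac')
  10 → (0, 'bacababacababbcaccac')
  11 → (6, 'bacababbcaccac')
  12 → (12, 'bbcaccac')
  13 → (13, 'bcaccac')
  14 → (19, 'c')
  15 → (2, 'cababacababbcaccac')
  16 → (8, 'cababbcaccac')
  17 → (17, 'cac')
  18 → (14, 'caccac')
  19 → (16, 'ccac')

SA = [3, 9, 5, 11, 18, 1, 7, 15, 4, 10, 0, 6, 12, 13, 19, 2, 8, 17, 14, 16]
i: (SA[i-1],SA[i]) lcp shared
  1: (3,9) 4 'abab'
  2: (9,5) 3 'aba'
  3: (5,11) 2 'ab'
  4: (11,18) 1 'a'
  5: (18,1) 2 'ac'
  6: (1,7) 6 'acabab'
  7: (7,15) 2 'ac'
  8: (15,4) 0 ''
  9: (4,10) 3 'bab'
  10: (10,0) 2 'ba'
  11: (0,6) 7 'bacabab'
  12: (6,12) 1 'b'
  13: (12,13) 1 'b'
  14: (13,19) 0 ''
  15: (19,2) 1 'c'
  16: (2,8) 5 'cabab'
  17: (8,17) 2 'ca'
  18: (17,14) 3 'cac'
  19: (14,16) 1 'c'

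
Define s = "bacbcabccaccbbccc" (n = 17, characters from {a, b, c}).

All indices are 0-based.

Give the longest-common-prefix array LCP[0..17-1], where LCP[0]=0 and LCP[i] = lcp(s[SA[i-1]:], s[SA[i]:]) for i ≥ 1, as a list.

[0, 1, 2, 0, 1, 1, 2, 3, 0, 1, 2, 1, 2, 1, 2, 2, 2]

sorted suffixes:
  #0 SA[0]=5  'abccaccbbccc'
  #1 SA[1]=1  'acbcabccaccbbccc'
  #2 SA[2]=9  'accbbccc'
  #3 SA[3]=0  'bacbcabccaccbbccc'
  #4 SA[4]=12  'bbccc'
  #5 SA[5]=3  'bcabccaccbbccc'
  #6 SA[6]=6  'bccaccbbccc'
  #7 SA[7]=13  'bccc'
  #8 SA[8]=16  'c'
  #9 SA[9]=4  'cabccaccbbccc'
  #10 SA[10]=8  'caccbbccc'
  #11 SA[11]=11  'cbbccc'
  #12 SA[12]=2  'cbcabccaccbbccc'
  #13 SA[13]=15  'cc'
  #14 SA[14]=7  'ccaccbbccc'
  #15 SA[15]=10  'ccbbccc'
  #16 SA[16]=14  'ccc'

SA = [5, 1, 9, 0, 12, 3, 6, 13, 16, 4, 8, 11, 2, 15, 7, 10, 14]
[i] adj suffixes → lcp
  [1] 5/1 → 1 ('a')
  [2] 1/9 → 2 ('ac')
  [3] 9/0 → 0 ('')
  [4] 0/12 → 1 ('b')
  [5] 12/3 → 1 ('b')
  [6] 3/6 → 2 ('bc')
  [7] 6/13 → 3 ('bcc')
  [8] 13/16 → 0 ('')
  [9] 16/4 → 1 ('c')
  [10] 4/8 → 2 ('ca')
  [11] 8/11 → 1 ('c')
  [12] 11/2 → 2 ('cb')
  [13] 2/15 → 1 ('c')
  [14] 15/7 → 2 ('cc')
  [15] 7/10 → 2 ('cc')
  [16] 10/14 → 2 ('cc')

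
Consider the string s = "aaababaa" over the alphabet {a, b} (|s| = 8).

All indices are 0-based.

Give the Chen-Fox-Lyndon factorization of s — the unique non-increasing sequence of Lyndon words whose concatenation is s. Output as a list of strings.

["aaabab", "a", "a"]

emit factor 1: 'aaabab' (i=0, period=6)
emit factor 2: 'a' (i=6, period=1)
emit factor 3: 'a' (i=7, period=1)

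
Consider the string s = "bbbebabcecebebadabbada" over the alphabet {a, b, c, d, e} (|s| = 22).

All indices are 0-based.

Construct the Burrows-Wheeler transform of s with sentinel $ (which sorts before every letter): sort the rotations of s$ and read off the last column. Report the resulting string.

rank  rotation                 last
    0  $bbbebabcecebebadabbada  a
    1  a$bbbebabcecebebadabbad  d
    2  abbada$bbbebabcecebebad  d
    3  abcecebebadabbada$bbbeb  b
    4  ada$bbbebabcecebebadabb  b
    5  adabbada$bbbebabcecebeb  b
    6  babcecebebadabbada$bbbe  e
    7  bada$bbbebabcecebebadab  b
    8  badabbada$bbbebabcecebe  e
    9  bbada$bbbebabcecebebada  a
   10  bbbebabcecebebadabbada$  $
   11  bbebabcecebebadabbada$b  b
   12  bcecebebadabbada$bbbeba  a
   13  bebabcecebebadabbada$bb  b
   14  bebadabbada$bbbebabcece  e
   15  cebebadabbada$bbbebabce  e
   16  cecebebadabbada$bbbebab  b
   17  da$bbbebabcecebebadabba  a
   18  dabbada$bbbebabcecebeba  a
   19  ebabcecebebadabbada$bbb  b
   20  ebadabbada$bbbebabceceb  b
   21  ebebadabbada$bbbebabcec  c
   22  ecebebadabbada$bbbebabc  c

addbbbebea$babeebaabbcc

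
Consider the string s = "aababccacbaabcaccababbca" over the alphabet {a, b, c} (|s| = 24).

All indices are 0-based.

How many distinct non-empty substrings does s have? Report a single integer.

257

rank→(start, suffix):
  0 → (23, 'a')
  1 → (0, 'aababccacbaabcaccababbca')
  2 → (10, 'aabcaccababbca')
  3 → (17, 'ababbca')
  4 → (1, 'ababccacbaabcaccababbca')
  5 → (19, 'abbca')
  6 → (11, 'abcaccababbca')
  7 → (3, 'abccacbaabcaccababbca')
  8 → (7, 'acbaabcaccababbca')
  9 → (14, 'accababbca')
  10 → (9, 'baabcaccababbca')
  11 → (18, 'babbca')
  12 → (2, 'babccacbaabcaccababbca')
  13 → (20, 'bbca')
  14 → (21, 'bca')
  15 → (12, 'bcaccababbca')
  16 → (4, 'bccacbaabcaccababbca')
  17 → (22, 'ca')
  18 → (16, 'cababbca')
  19 → (6, 'cacbaabcaccababbca')
  20 → (13, 'caccababbca')
  21 → (8, 'cbaabcaccababbca')
  22 → (15, 'ccababbca')
  23 → (5, 'ccacbaabcaccababbca')

SA = [23, 0, 10, 17, 1, 19, 11, 3, 7, 14, 9, 18, 2, 20, 21, 12, 4, 22, 16, 6, 13, 8, 15, 5]
[i] adj suffixes → lcp
  [1] 23/0 → 1 ('a')
  [2] 0/10 → 3 ('aab')
  [3] 10/17 → 1 ('a')
  [4] 17/1 → 4 ('abab')
  [5] 1/19 → 2 ('ab')
  [6] 19/11 → 2 ('ab')
  [7] 11/3 → 3 ('abc')
  [8] 3/7 → 1 ('a')
  [9] 7/14 → 2 ('ac')
  [10] 14/9 → 0 ('')
  [11] 9/18 → 2 ('ba')
  [12] 18/2 → 3 ('bab')
  [13] 2/20 → 1 ('b')
  [14] 20/21 → 1 ('b')
  [15] 21/12 → 3 ('bca')
  [16] 12/4 → 2 ('bc')
  [17] 4/22 → 0 ('')
  [18] 22/16 → 2 ('ca')
  [19] 16/6 → 2 ('ca')
  [20] 6/13 → 3 ('cac')
  [21] 13/8 → 1 ('c')
  [22] 8/15 → 1 ('c')
  [23] 15/5 → 3 ('cca')

n(n+1)/2 = 24·25/2 = 300
Σ LCP = 0 + 1 + 3 + 1 + 4 + 2 + 2 + 3 + 1 + 2 + 0 + 2 + 3 + 1 + 1 + 3 + 2 + 0 + 2 + 2 + 3 + 1 + 1 + 3 = 43
distinct = 300 − 43 = 257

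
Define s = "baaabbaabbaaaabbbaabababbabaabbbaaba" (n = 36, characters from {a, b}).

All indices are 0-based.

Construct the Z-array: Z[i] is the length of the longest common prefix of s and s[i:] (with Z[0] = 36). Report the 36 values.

Z[0]=36
i=1: fresh scan; Z[1]=0
i=2: fresh scan; Z[2]=0
i=3: fresh scan; Z[3]=0
i=4: fresh scan; Z[4]=1 grow→box=[4,5)
i=5: fresh scan; Z[5]=3 grow→box=[5,8)
i=6: min(r-i=2, Z[1]=0)=0; Z[6]=0
i=7: min(r-i=1, Z[2]=0)=0; Z[7]=0
i=8: fresh scan; Z[8]=1 grow→box=[8,9)
i=9: fresh scan; Z[9]=4 grow→box=[9,13)
i=10: min(r-i=3, Z[1]=0)=0; Z[10]=0
i=11: min(r-i=2, Z[2]=0)=0; Z[11]=0
i=12: min(r-i=1, Z[3]=0)=0; Z[12]=0
i=13: fresh scan; Z[13]=0
i=14: fresh scan; Z[14]=1 grow→box=[14,15)
i=15: fresh scan; Z[15]=1 grow→box=[15,16)
i=16: fresh scan; Z[16]=3 grow→box=[16,19)
i=17: min(r-i=2, Z[1]=0)=0; Z[17]=0
i=18: min(r-i=1, Z[2]=0)=0; Z[18]=0
i=19: fresh scan; Z[19]=2 grow→box=[19,21)
i=20: min(r-i=1, Z[1]=0)=0; Z[20]=0
i=21: fresh scan; Z[21]=2 grow→box=[21,23)
i=22: min(r-i=1, Z[1]=0)=0; Z[22]=0
i=23: fresh scan; Z[23]=1 grow→box=[23,24)
i=24: fresh scan; Z[24]=2 grow→box=[24,26)
i=25: min(r-i=1, Z[1]=0)=0; Z[25]=0
i=26: fresh scan; Z[26]=3 grow→box=[26,29)
i=27: min(r-i=2, Z[1]=0)=0; Z[27]=0
i=28: min(r-i=1, Z[2]=0)=0; Z[28]=0
i=29: fresh scan; Z[29]=1 grow→box=[29,30)
i=30: fresh scan; Z[30]=1 grow→box=[30,31)
i=31: fresh scan; Z[31]=3 grow→box=[31,34)
i=32: min(r-i=2, Z[1]=0)=0; Z[32]=0
i=33: min(r-i=1, Z[2]=0)=0; Z[33]=0
i=34: fresh scan; Z[34]=2 grow→box=[34,36)
i=35: min(r-i=1, Z[1]=0)=0; Z[35]=0

[36, 0, 0, 0, 1, 3, 0, 0, 1, 4, 0, 0, 0, 0, 1, 1, 3, 0, 0, 2, 0, 2, 0, 1, 2, 0, 3, 0, 0, 1, 1, 3, 0, 0, 2, 0]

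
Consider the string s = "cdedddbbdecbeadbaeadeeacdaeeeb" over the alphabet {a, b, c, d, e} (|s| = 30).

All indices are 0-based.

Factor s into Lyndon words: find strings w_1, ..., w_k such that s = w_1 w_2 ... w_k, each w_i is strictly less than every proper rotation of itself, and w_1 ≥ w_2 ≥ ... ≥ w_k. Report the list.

["cdeddd", "bbdecbe", "adbaeadee", "acdaeeeb"]

emit factor 1: 'cdeddd' (i=0, period=6)
emit factor 2: 'bbdecbe' (i=6, period=7)
emit factor 3: 'adbaeadee' (i=13, period=9)
emit factor 4: 'acdaeeeb' (i=22, period=8)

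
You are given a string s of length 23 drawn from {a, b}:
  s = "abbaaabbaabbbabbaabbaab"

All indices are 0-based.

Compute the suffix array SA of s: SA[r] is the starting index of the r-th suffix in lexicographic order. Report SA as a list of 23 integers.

rank | idx | suffix
   0 |   3 | aaabbaabbbabbaabbaab
   1 |  20 | aab
   2 |  16 | aabbaab
   3 |   4 | aabbaabbbabbaabbaab
   4 |   8 | aabbbabbaabbaab
   5 |  21 | ab
   6 |   0 | abbaaabbaabbbabbaabbaab
   7 |  17 | abbaab
   8 |  13 | abbaabbaab
   9 |   5 | abbaabbbabbaabbaab
  10 |   9 | abbbabbaabbaab
  11 |  22 | b
  12 |   2 | baaabbaabbbabbaabbaab
  13 |  19 | baab
  14 |  15 | baabbaab
  15 |   7 | baabbbabbaabbaab
  16 |  12 | babbaabbaab
  17 |   1 | bbaaabbaabbbabbaabbaab
  18 |  18 | bbaab
  19 |  14 | bbaabbaab
  20 |   6 | bbaabbbabbaabbaab
  21 |  11 | bbabbaabbaab
  22 |  10 | bbbabbaabbaab

[3, 20, 16, 4, 8, 21, 0, 17, 13, 5, 9, 22, 2, 19, 15, 7, 12, 1, 18, 14, 6, 11, 10]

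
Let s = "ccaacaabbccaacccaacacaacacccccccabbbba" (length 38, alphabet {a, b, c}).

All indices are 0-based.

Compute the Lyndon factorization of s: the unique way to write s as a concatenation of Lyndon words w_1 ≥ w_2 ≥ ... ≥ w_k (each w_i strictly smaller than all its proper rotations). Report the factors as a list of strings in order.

["c", "c", "aac", "aabbccaacccaacacaacacccccccabbbb", "a"]

emit factor 1: 'c' (i=0, period=1)
emit factor 2: 'c' (i=1, period=1)
emit factor 3: 'aac' (i=2, period=3)
emit factor 4: 'aabbccaacccaacacaacacccccccabbbb' (i=5, period=32)
emit factor 5: 'a' (i=37, period=1)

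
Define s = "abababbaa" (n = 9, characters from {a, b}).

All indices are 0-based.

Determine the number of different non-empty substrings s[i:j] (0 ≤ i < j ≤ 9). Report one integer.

31

rank→(start, suffix):
  0 → (8, 'a')
  1 → (7, 'aa')
  2 → (0, 'abababbaa')
  3 → (2, 'ababbaa')
  4 → (4, 'abbaa')
  5 → (6, 'baa')
  6 → (1, 'bababbaa')
  7 → (3, 'babbaa')
  8 → (5, 'bbaa')

SA = [8, 7, 0, 2, 4, 6, 1, 3, 5]
rank  pair      lcp
   1  s[8:],s[7:]  1  'a'
   2  s[7:],s[0:]  1  'a'
   3  s[0:],s[2:]  4  'abab'
   4  s[2:],s[4:]  2  'ab'
   5  s[4:],s[6:]  0  ''
   6  s[6:],s[1:]  2  'ba'
   7  s[1:],s[3:]  3  'bab'
   8  s[3:],s[5:]  1  'b'

n(n+1)/2 = 9·10/2 = 45
Σ LCP = 0 + 1 + 1 + 4 + 2 + 0 + 2 + 3 + 1 = 14
distinct = 45 − 14 = 31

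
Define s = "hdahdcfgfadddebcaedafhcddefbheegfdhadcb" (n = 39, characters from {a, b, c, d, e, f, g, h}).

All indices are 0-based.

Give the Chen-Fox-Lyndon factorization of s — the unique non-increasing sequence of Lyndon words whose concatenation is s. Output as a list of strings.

["h", "d", "ahdcfgf", "adddebcaedafhcddefbheegfdh", "adcb"]

emit factor 1: 'h' (i=0, period=1)
emit factor 2: 'd' (i=1, period=1)
emit factor 3: 'ahdcfgf' (i=2, period=7)
emit factor 4: 'adddebcaedafhcddefbheegfdh' (i=9, period=26)
emit factor 5: 'adcb' (i=35, period=4)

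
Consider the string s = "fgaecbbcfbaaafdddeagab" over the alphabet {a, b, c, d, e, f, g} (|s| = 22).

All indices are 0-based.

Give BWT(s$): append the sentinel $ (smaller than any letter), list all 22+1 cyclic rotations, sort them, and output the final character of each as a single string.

bbaggaeafcbebfdddaca$af

rank  rotation                 last
    0  $fgaecbbcfbaaafdddeagab  b
    1  aaafdddeagab$fgaecbbcfb  b
    2  aafdddeagab$fgaecbbcfba  a
    3  ab$fgaecbbcfbaaafdddeag  g
    4  aecbbcfbaaafdddeagab$fg  g
    5  afdddeagab$fgaecbbcfbaa  a
    6  agab$fgaecbbcfbaaafddde  e
    7  b$fgaecbbcfbaaafdddeaga  a
    8  baaafdddeagab$fgaecbbcf  f
    9  bbcfbaaafdddeagab$fgaec  c
   10  bcfbaaafdddeagab$fgaecb  b
   11  cbbcfbaaafdddeagab$fgae  e
   12  cfbaaafdddeagab$fgaecbb  b
   13  dddeagab$fgaecbbcfbaaaf  f
   14  ddeagab$fgaecbbcfbaaafd  d
   15  deagab$fgaecbbcfbaaafdd  d
   16  eagab$fgaecbbcfbaaafddd  d
   17  ecbbcfbaaafdddeagab$fga  a
   18  fbaaafdddeagab$fgaecbbc  c
   19  fdddeagab$fgaecbbcfbaaa  a
   20  fgaecbbcfbaaafdddeagab$  $
   21  gab$fgaecbbcfbaaafdddea  a
   22  gaecbbcfbaaafdddeagab$f  f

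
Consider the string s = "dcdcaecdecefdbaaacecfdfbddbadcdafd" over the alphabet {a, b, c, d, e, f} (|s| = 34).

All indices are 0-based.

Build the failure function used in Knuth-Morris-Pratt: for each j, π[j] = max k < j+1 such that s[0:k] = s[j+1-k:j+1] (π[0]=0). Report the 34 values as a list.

π[0] = 0
j=1 s[j]='c': π[1]=0 (border '')
j=2 s[j]='d': π[2]=1 (border 'd')
j=3 s[j]='c': π[3]=2 (border 'dc')
j=4 s[j]='a': k: 2→0; π[4]=0 (border '')
j=5 s[j]='e': π[5]=0 (border '')
j=6 s[j]='c': π[6]=0 (border '')
j=7 s[j]='d': π[7]=1 (border 'd')
j=8 s[j]='e': k: 1→0; π[8]=0 (border '')
j=9 s[j]='c': π[9]=0 (border '')
j=10 s[j]='e': π[10]=0 (border '')
j=11 s[j]='f': π[11]=0 (border '')
j=12 s[j]='d': π[12]=1 (border 'd')
j=13 s[j]='b': k: 1→0; π[13]=0 (border '')
j=14 s[j]='a': π[14]=0 (border '')
j=15 s[j]='a': π[15]=0 (border '')
j=16 s[j]='a': π[16]=0 (border '')
j=17 s[j]='c': π[17]=0 (border '')
j=18 s[j]='e': π[18]=0 (border '')
j=19 s[j]='c': π[19]=0 (border '')
j=20 s[j]='f': π[20]=0 (border '')
j=21 s[j]='d': π[21]=1 (border 'd')
j=22 s[j]='f': k: 1→0; π[22]=0 (border '')
j=23 s[j]='b': π[23]=0 (border '')
j=24 s[j]='d': π[24]=1 (border 'd')
j=25 s[j]='d': k: 1→0; π[25]=1 (border 'd')
j=26 s[j]='b': k: 1→0; π[26]=0 (border '')
j=27 s[j]='a': π[27]=0 (border '')
j=28 s[j]='d': π[28]=1 (border 'd')
j=29 s[j]='c': π[29]=2 (border 'dc')
j=30 s[j]='d': π[30]=3 (border 'dcd')
j=31 s[j]='a': k: 3→1→0; π[31]=0 (border '')
j=32 s[j]='f': π[32]=0 (border '')
j=33 s[j]='d': π[33]=1 (border 'd')

[0, 0, 1, 2, 0, 0, 0, 1, 0, 0, 0, 0, 1, 0, 0, 0, 0, 0, 0, 0, 0, 1, 0, 0, 1, 1, 0, 0, 1, 2, 3, 0, 0, 1]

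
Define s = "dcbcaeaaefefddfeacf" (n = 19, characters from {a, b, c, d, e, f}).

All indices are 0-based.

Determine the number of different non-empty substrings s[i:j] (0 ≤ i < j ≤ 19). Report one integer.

173

rank→(start, suffix):
  0 → (6, 'aaefefddfeacf')
  1 → (16, 'acf')
  2 → (4, 'aeaaefefddfeacf')
  3 → (7, 'aefefddfeacf')
  4 → (2, 'bcaeaaefefddfeacf')
  5 → (3, 'caeaaefefddfeacf')
  6 → (1, 'cbcaeaaefefddfeacf')
  7 → (17, 'cf')
  8 → (0, 'dcbcaeaaefefddfeacf')
  9 → (12, 'ddfeacf')
  10 → (13, 'dfeacf')
  11 → (5, 'eaaefefddfeacf')
  12 → (15, 'eacf')
  13 → (10, 'efddfeacf')
  14 → (8, 'efefddfeacf')
  15 → (18, 'f')
  16 → (11, 'fddfeacf')
  17 → (14, 'feacf')
  18 → (9, 'fefddfeacf')

SA = [6, 16, 4, 7, 2, 3, 1, 17, 0, 12, 13, 5, 15, 10, 8, 18, 11, 14, 9]
i: (SA[i-1],SA[i]) lcp shared
  1: (6,16) 1 'a'
  2: (16,4) 1 'a'
  3: (4,7) 2 'ae'
  4: (7,2) 0 ''
  5: (2,3) 0 ''
  6: (3,1) 1 'c'
  7: (1,17) 1 'c'
  8: (17,0) 0 ''
  9: (0,12) 1 'd'
  10: (12,13) 1 'd'
  11: (13,5) 0 ''
  12: (5,15) 2 'ea'
  13: (15,10) 1 'e'
  14: (10,8) 2 'ef'
  15: (8,18) 0 ''
  16: (18,11) 1 'f'
  17: (11,14) 1 'f'
  18: (14,9) 2 'fe'

n(n+1)/2 = 19·20/2 = 190
Σ LCP = 0 + 1 + 1 + 2 + 0 + 0 + 1 + 1 + 0 + 1 + 1 + 0 + 2 + 1 + 2 + 0 + 1 + 1 + 2 = 17
distinct = 190 − 17 = 173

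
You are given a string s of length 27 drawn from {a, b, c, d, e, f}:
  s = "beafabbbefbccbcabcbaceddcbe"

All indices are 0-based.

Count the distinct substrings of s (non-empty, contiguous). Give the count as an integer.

sorted suffixes:
  #0 SA[0]=4  'abbbefbccbcabcbaceddcbe'
  #1 SA[1]=15  'abcbaceddcbe'
  #2 SA[2]=19  'aceddcbe'
  #3 SA[3]=2  'afabbbefbccbcabcbaceddcbe'
  #4 SA[4]=18  'baceddcbe'
  #5 SA[5]=5  'bbbefbccbcabcbaceddcbe'
  #6 SA[6]=6  'bbefbccbcabcbaceddcbe'
  #7 SA[7]=13  'bcabcbaceddcbe'
  #8 SA[8]=16  'bcbaceddcbe'
  #9 SA[9]=10  'bccbcabcbaceddcbe'
  #10 SA[10]=25  'be'
  #11 SA[11]=0  'beafabbbefbccbcabcbaceddcbe'
  #12 SA[12]=7  'befbccbcabcbaceddcbe'
  #13 SA[13]=14  'cabcbaceddcbe'
  #14 SA[14]=17  'cbaceddcbe'
  #15 SA[15]=12  'cbcabcbaceddcbe'
  #16 SA[16]=24  'cbe'
  #17 SA[17]=11  'ccbcabcbaceddcbe'
  #18 SA[18]=20  'ceddcbe'
  #19 SA[19]=23  'dcbe'
  #20 SA[20]=22  'ddcbe'
  #21 SA[21]=26  'e'
  #22 SA[22]=1  'eafabbbefbccbcabcbaceddcbe'
  #23 SA[23]=21  'eddcbe'
  #24 SA[24]=8  'efbccbcabcbaceddcbe'
  #25 SA[25]=3  'fabbbefbccbcabcbaceddcbe'
  #26 SA[26]=9  'fbccbcabcbaceddcbe'

SA = [4, 15, 19, 2, 18, 5, 6, 13, 16, 10, 25, 0, 7, 14, 17, 12, 24, 11, 20, 23, 22, 26, 1, 21, 8, 3, 9]
rank  pair      lcp
   1  s[4:],s[15:]  2  'ab'
   2  s[15:],s[19:]  1  'a'
   3  s[19:],s[2:]  1  'a'
   4  s[2:],s[18:]  0  ''
   5  s[18:],s[5:]  1  'b'
   6  s[5:],s[6:]  2  'bb'
   7  s[6:],s[13:]  1  'b'
   8  s[13:],s[16:]  2  'bc'
   9  s[16:],s[10:]  2  'bc'
  10  s[10:],s[25:]  1  'b'
  11  s[25:],s[0:]  2  'be'
  12  s[0:],s[7:]  2  'be'
  13  s[7:],s[14:]  0  ''
  14  s[14:],s[17:]  1  'c'
  15  s[17:],s[12:]  2  'cb'
  16  s[12:],s[24:]  2  'cb'
  17  s[24:],s[11:]  1  'c'
  18  s[11:],s[20:]  1  'c'
  19  s[20:],s[23:]  0  ''
  20  s[23:],s[22:]  1  'd'
  21  s[22:],s[26:]  0  ''
  22  s[26:],s[1:]  1  'e'
  23  s[1:],s[21:]  1  'e'
  24  s[21:],s[8:]  1  'e'
  25  s[8:],s[3:]  0  ''
  26  s[3:],s[9:]  1  'f'

n(n+1)/2 = 27·28/2 = 378
Σ LCP = 0 + 2 + 1 + 1 + 0 + 1 + 2 + 1 + 2 + 2 + 1 + 2 + 2 + 0 + 1 + 2 + 2 + 1 + 1 + 0 + 1 + 0 + 1 + 1 + 1 + 0 + 1 = 29
distinct = 378 − 29 = 349

349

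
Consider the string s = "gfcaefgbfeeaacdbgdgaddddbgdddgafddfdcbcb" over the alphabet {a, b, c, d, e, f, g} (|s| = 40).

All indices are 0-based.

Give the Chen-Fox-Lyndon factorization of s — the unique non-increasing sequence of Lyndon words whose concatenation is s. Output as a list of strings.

emit factor 1: 'g' (i=0, period=1)
emit factor 2: 'f' (i=1, period=1)
emit factor 3: 'c' (i=2, period=1)
emit factor 4: 'aefgbfee' (i=3, period=8)
emit factor 5: 'aacdbgdgaddddbgdddgafddfdcbcb' (i=11, period=29)

["g", "f", "c", "aefgbfee", "aacdbgdgaddddbgdddgafddfdcbcb"]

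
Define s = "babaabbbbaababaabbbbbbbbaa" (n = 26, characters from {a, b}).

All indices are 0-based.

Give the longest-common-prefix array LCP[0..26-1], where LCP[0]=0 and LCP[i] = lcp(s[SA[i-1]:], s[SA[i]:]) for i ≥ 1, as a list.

[0, 1, 2, 3, 6, 1, 8, 3, 2, 5, 0, 3, 4, 7, 2, 9, 1, 4, 2, 5, 3, 6, 4, 5, 6, 7]

rank | idx | suffix
   0 |  25 | a
   1 |  24 | aa
   2 |   9 | aababaabbbbbbbbaa
   3 |   3 | aabbbbaababaabbbbbbbbaa
   4 |  14 | aabbbbbbbbaa
   5 |   1 | abaabbbbaababaabbbbbbbbaa
   6 |  12 | abaabbbbbbbbaa
   7 |  10 | ababaabbbbbbbbaa
   8 |   4 | abbbbaababaabbbbbbbbaa
   9 |  15 | abbbbbbbbaa
  10 |  23 | baa
  11 |   8 | baababaabbbbbbbbaa
  12 |   2 | baabbbbaababaabbbbbbbbaa
  13 |  13 | baabbbbbbbbaa
  14 |   0 | babaabbbbaababaabbbbbbbbaa
  15 |  11 | babaabbbbbbbbaa
  16 |  22 | bbaa
  17 |   7 | bbaababaabbbbbbbbaa
  18 |  21 | bbbaa
  19 |   6 | bbbaababaabbbbbbbbaa
  20 |  20 | bbbbaa
  21 |   5 | bbbbaababaabbbbbbbbaa
  22 |  19 | bbbbbaa
  23 |  18 | bbbbbbaa
  24 |  17 | bbbbbbbaa
  25 |  16 | bbbbbbbbaa

SA = [25, 24, 9, 3, 14, 1, 12, 10, 4, 15, 23, 8, 2, 13, 0, 11, 22, 7, 21, 6, 20, 5, 19, 18, 17, 16]
[i] adj suffixes → lcp
  [1] 25/24 → 1 ('a')
  [2] 24/9 → 2 ('aa')
  [3] 9/3 → 3 ('aab')
  [4] 3/14 → 6 ('aabbbb')
  [5] 14/1 → 1 ('a')
  [6] 1/12 → 8 ('abaabbbb')
  [7] 12/10 → 3 ('aba')
  [8] 10/4 → 2 ('ab')
  [9] 4/15 → 5 ('abbbb')
  [10] 15/23 → 0 ('')
  [11] 23/8 → 3 ('baa')
  [12] 8/2 → 4 ('baab')
  [13] 2/13 → 7 ('baabbbb')
  [14] 13/0 → 2 ('ba')
  [15] 0/11 → 9 ('babaabbbb')
  [16] 11/22 → 1 ('b')
  [17] 22/7 → 4 ('bbaa')
  [18] 7/21 → 2 ('bb')
  [19] 21/6 → 5 ('bbbaa')
  [20] 6/20 → 3 ('bbb')
  [21] 20/5 → 6 ('bbbbaa')
  [22] 5/19 → 4 ('bbbb')
  [23] 19/18 → 5 ('bbbbb')
  [24] 18/17 → 6 ('bbbbbb')
  [25] 17/16 → 7 ('bbbbbbb')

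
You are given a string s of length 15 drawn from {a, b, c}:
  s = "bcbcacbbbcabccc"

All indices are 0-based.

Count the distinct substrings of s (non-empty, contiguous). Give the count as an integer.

100

rank | idx | suffix
   0 |  10 | abccc
   1 |   4 | acbbbcabccc
   2 |   6 | bbbcabccc
   3 |   7 | bbcabccc
   4 |   8 | bcabccc
   5 |   2 | bcacbbbcabccc
   6 |   0 | bcbcacbbbcabccc
   7 |  11 | bccc
   8 |  14 | c
   9 |   9 | cabccc
  10 |   3 | cacbbbcabccc
  11 |   5 | cbbbcabccc
  12 |   1 | cbcacbbbcabccc
  13 |  13 | cc
  14 |  12 | ccc

SA = [10, 4, 6, 7, 8, 2, 0, 11, 14, 9, 3, 5, 1, 13, 12]
[i] adj suffixes → lcp
  [1] 10/4 → 1 ('a')
  [2] 4/6 → 0 ('')
  [3] 6/7 → 2 ('bb')
  [4] 7/8 → 1 ('b')
  [5] 8/2 → 3 ('bca')
  [6] 2/0 → 2 ('bc')
  [7] 0/11 → 2 ('bc')
  [8] 11/14 → 0 ('')
  [9] 14/9 → 1 ('c')
  [10] 9/3 → 2 ('ca')
  [11] 3/5 → 1 ('c')
  [12] 5/1 → 2 ('cb')
  [13] 1/13 → 1 ('c')
  [14] 13/12 → 2 ('cc')

n(n+1)/2 = 15·16/2 = 120
Σ LCP = 0 + 1 + 0 + 2 + 1 + 3 + 2 + 2 + 0 + 1 + 2 + 1 + 2 + 1 + 2 = 20
distinct = 120 − 20 = 100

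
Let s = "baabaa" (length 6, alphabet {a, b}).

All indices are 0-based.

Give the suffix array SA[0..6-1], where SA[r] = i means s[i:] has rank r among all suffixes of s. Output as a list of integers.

[5, 4, 1, 2, 3, 0]

sorted suffixes:
  #0 SA[0]=5  'a'
  #1 SA[1]=4  'aa'
  #2 SA[2]=1  'aabaa'
  #3 SA[3]=2  'abaa'
  #4 SA[4]=3  'baa'
  #5 SA[5]=0  'baabaa'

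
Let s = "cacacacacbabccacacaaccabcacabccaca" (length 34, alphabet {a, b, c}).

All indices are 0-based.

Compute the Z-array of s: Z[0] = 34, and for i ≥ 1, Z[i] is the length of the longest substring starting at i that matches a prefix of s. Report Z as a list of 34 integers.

Z[0]=34
i=1: i≥r, start 0; Z[1]=0
i=2: i≥r, start 0; Z[2]=7 scan→box=[2,9)
i=3: min(r-i=6, Z[1]=0)=0; Z[3]=0
i=4: min(r-i=5, Z[2]=7)=5; Z[4]=5
i=5: min(r-i=4, Z[3]=0)=0; Z[5]=0
i=6: min(r-i=3, Z[4]=5)=3; Z[6]=3
i=7: min(r-i=2, Z[5]=0)=0; Z[7]=0
i=8: min(r-i=1, Z[6]=3)=1; Z[8]=1
i=9: i≥r, start 0; Z[9]=0
i=10: i≥r, start 0; Z[10]=0
i=11: i≥r, start 0; Z[11]=0
i=12: i≥r, start 0; Z[12]=1 scan→box=[12,13)
i=13: i≥r, start 0; Z[13]=6 scan→box=[13,19)
i=14: min(r-i=5, Z[1]=0)=0; Z[14]=0
i=15: min(r-i=4, Z[2]=7)=4; Z[15]=4
i=16: min(r-i=3, Z[3]=0)=0; Z[16]=0
i=17: min(r-i=2, Z[4]=5)=2; Z[17]=2
i=18: min(r-i=1, Z[5]=0)=0; Z[18]=0
i=19: i≥r, start 0; Z[19]=0
i=20: i≥r, start 0; Z[20]=1 scan→box=[20,21)
i=21: i≥r, start 0; Z[21]=2 scan→box=[21,23)
i=22: min(r-i=1, Z[1]=0)=0; Z[22]=0
i=23: i≥r, start 0; Z[23]=0
i=24: i≥r, start 0; Z[24]=4 scan→box=[24,28)
i=25: min(r-i=3, Z[1]=0)=0; Z[25]=0
i=26: min(r-i=2, Z[2]=7)=2; Z[26]=2
i=27: min(r-i=1, Z[3]=0)=0; Z[27]=0
i=28: i≥r, start 0; Z[28]=0
i=29: i≥r, start 0; Z[29]=1 scan→box=[29,30)
i=30: i≥r, start 0; Z[30]=4 scan→box=[30,34)
i=31: min(r-i=3, Z[1]=0)=0; Z[31]=0
i=32: min(r-i=2, Z[2]=7)=2; Z[32]=2
i=33: min(r-i=1, Z[3]=0)=0; Z[33]=0

[34, 0, 7, 0, 5, 0, 3, 0, 1, 0, 0, 0, 1, 6, 0, 4, 0, 2, 0, 0, 1, 2, 0, 0, 4, 0, 2, 0, 0, 1, 4, 0, 2, 0]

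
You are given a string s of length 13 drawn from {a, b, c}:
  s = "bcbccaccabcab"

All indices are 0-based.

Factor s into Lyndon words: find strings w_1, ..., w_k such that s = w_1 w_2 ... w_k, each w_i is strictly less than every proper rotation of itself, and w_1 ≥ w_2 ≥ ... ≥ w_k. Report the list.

["bcbcc", "acc", "abc", "ab"]

emit factor 1: 'bcbcc' (i=0, period=5)
emit factor 2: 'acc' (i=5, period=3)
emit factor 3: 'abc' (i=8, period=3)
emit factor 4: 'ab' (i=11, period=2)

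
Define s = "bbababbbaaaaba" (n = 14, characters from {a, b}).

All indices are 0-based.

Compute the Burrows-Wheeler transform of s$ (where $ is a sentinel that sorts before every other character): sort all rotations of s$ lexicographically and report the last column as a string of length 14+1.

rank  rotation         last
    0  $bbababbbaaaaba  a
    1  a$bbababbbaaaab  b
    2  aaaaba$bbababbb  b
    3  aaaba$bbababbba  a
    4  aaba$bbababbbaa  a
    5  aba$bbababbbaaa  a
    6  ababbbaaaaba$bb  b
    7  abbbaaaaba$bbab  b
    8  ba$bbababbbaaaa  a
    9  baaaaba$bbababb  b
   10  bababbbaaaaba$b  b
   11  babbbaaaaba$bba  a
   12  bbaaaaba$bbabab  b
   13  bbababbbaaaaba$  $
   14  bbbaaaaba$bbaba  a

abbaaabbabbab$a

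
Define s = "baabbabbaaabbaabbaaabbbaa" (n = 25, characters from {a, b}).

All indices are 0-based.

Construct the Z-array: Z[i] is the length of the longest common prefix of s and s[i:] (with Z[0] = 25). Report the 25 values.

Z[0]=25
i=1: fresh scan; Z[1]=0
i=2: fresh scan; Z[2]=0
i=3: fresh scan; Z[3]=1 extend→box=[3,4)
i=4: fresh scan; Z[4]=2 extend→box=[4,6)
i=5: min(r-i=1, Z[1]=0)=0; Z[5]=0
i=6: fresh scan; Z[6]=1 extend→box=[6,7)
i=7: fresh scan; Z[7]=3 extend→box=[7,10)
i=8: min(r-i=2, Z[1]=0)=0; Z[8]=0
i=9: min(r-i=1, Z[2]=0)=0; Z[9]=0
i=10: fresh scan; Z[10]=0
i=11: fresh scan; Z[11]=1 extend→box=[11,12)
i=12: fresh scan; Z[12]=6 extend→box=[12,18)
i=13: min(r-i=5, Z[1]=0)=0; Z[13]=0
i=14: min(r-i=4, Z[2]=0)=0; Z[14]=0
i=15: min(r-i=3, Z[3]=1)=1; Z[15]=1
i=16: min(r-i=2, Z[4]=2)=2; Z[16]=3 extend→box=[16,19)
i=17: min(r-i=2, Z[1]=0)=0; Z[17]=0
i=18: min(r-i=1, Z[2]=0)=0; Z[18]=0
i=19: fresh scan; Z[19]=0
i=20: fresh scan; Z[20]=1 extend→box=[20,21)
i=21: fresh scan; Z[21]=1 extend→box=[21,22)
i=22: fresh scan; Z[22]=3 extend→box=[22,25)
i=23: min(r-i=2, Z[1]=0)=0; Z[23]=0
i=24: min(r-i=1, Z[2]=0)=0; Z[24]=0

[25, 0, 0, 1, 2, 0, 1, 3, 0, 0, 0, 1, 6, 0, 0, 1, 3, 0, 0, 0, 1, 1, 3, 0, 0]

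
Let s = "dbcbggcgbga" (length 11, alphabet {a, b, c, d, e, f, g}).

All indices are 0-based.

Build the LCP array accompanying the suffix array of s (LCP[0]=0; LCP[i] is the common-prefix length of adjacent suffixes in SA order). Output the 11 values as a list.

[0, 0, 1, 2, 0, 1, 0, 0, 1, 1, 1]

sorted suffixes:
  #0 SA[0]=10  'a'
  #1 SA[1]=1  'bcbggcgbga'
  #2 SA[2]=8  'bga'
  #3 SA[3]=3  'bggcgbga'
  #4 SA[4]=2  'cbggcgbga'
  #5 SA[5]=6  'cgbga'
  #6 SA[6]=0  'dbcbggcgbga'
  #7 SA[7]=9  'ga'
  #8 SA[8]=7  'gbga'
  #9 SA[9]=5  'gcgbga'
  #10 SA[10]=4  'ggcgbga'

SA = [10, 1, 8, 3, 2, 6, 0, 9, 7, 5, 4]
i: (SA[i-1],SA[i]) lcp shared
  1: (10,1) 0 ''
  2: (1,8) 1 'b'
  3: (8,3) 2 'bg'
  4: (3,2) 0 ''
  5: (2,6) 1 'c'
  6: (6,0) 0 ''
  7: (0,9) 0 ''
  8: (9,7) 1 'g'
  9: (7,5) 1 'g'
  10: (5,4) 1 'g'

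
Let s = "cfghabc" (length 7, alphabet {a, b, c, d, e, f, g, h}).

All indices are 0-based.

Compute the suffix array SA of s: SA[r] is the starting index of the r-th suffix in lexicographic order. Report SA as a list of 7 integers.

[4, 5, 6, 0, 1, 2, 3]

sorted suffixes:
  #0 SA[0]=4  'abc'
  #1 SA[1]=5  'bc'
  #2 SA[2]=6  'c'
  #3 SA[3]=0  'cfghabc'
  #4 SA[4]=1  'fghabc'
  #5 SA[5]=2  'ghabc'
  #6 SA[6]=3  'habc'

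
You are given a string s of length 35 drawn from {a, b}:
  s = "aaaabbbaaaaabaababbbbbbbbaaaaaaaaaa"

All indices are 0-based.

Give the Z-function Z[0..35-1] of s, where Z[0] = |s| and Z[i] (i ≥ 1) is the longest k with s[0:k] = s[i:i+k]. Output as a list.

[35, 3, 2, 1, 0, 0, 0, 4, 5, 3, 2, 1, 0, 2, 1, 0, 1, 0, 0, 0, 0, 0, 0, 0, 0, 4, 4, 4, 4, 4, 4, 4, 3, 2, 1]

Z[0]=35
i=1: fresh scan; Z[1]=3 grow→box=[1,4)
i=2: min(r-i=2, Z[1]=3)=2; Z[2]=2
i=3: min(r-i=1, Z[2]=2)=1; Z[3]=1
i=4: fresh scan; Z[4]=0
i=5: fresh scan; Z[5]=0
i=6: fresh scan; Z[6]=0
i=7: fresh scan; Z[7]=4 grow→box=[7,11)
i=8: min(r-i=3, Z[1]=3)=3; Z[8]=5 grow→box=[8,13)
i=9: min(r-i=4, Z[1]=3)=3; Z[9]=3
i=10: min(r-i=3, Z[2]=2)=2; Z[10]=2
i=11: min(r-i=2, Z[3]=1)=1; Z[11]=1
i=12: min(r-i=1, Z[4]=0)=0; Z[12]=0
i=13: fresh scan; Z[13]=2 grow→box=[13,15)
i=14: min(r-i=1, Z[1]=3)=1; Z[14]=1
i=15: fresh scan; Z[15]=0
i=16: fresh scan; Z[16]=1 grow→box=[16,17)
i=17: fresh scan; Z[17]=0
i=18: fresh scan; Z[18]=0
i=19: fresh scan; Z[19]=0
i=20: fresh scan; Z[20]=0
i=21: fresh scan; Z[21]=0
i=22: fresh scan; Z[22]=0
i=23: fresh scan; Z[23]=0
i=24: fresh scan; Z[24]=0
i=25: fresh scan; Z[25]=4 grow→box=[25,29)
i=26: min(r-i=3, Z[1]=3)=3; Z[26]=4 grow→box=[26,30)
i=27: min(r-i=3, Z[1]=3)=3; Z[27]=4 grow→box=[27,31)
i=28: min(r-i=3, Z[1]=3)=3; Z[28]=4 grow→box=[28,32)
i=29: min(r-i=3, Z[1]=3)=3; Z[29]=4 grow→box=[29,33)
i=30: min(r-i=3, Z[1]=3)=3; Z[30]=4 grow→box=[30,34)
i=31: min(r-i=3, Z[1]=3)=3; Z[31]=4 grow→box=[31,35)
i=32: min(r-i=3, Z[1]=3)=3; Z[32]=3
i=33: min(r-i=2, Z[2]=2)=2; Z[33]=2
i=34: min(r-i=1, Z[3]=1)=1; Z[34]=1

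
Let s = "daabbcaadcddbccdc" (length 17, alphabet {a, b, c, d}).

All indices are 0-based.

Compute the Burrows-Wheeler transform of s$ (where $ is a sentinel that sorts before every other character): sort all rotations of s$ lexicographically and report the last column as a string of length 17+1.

cdcaaabddbbcd$dcac

rank  rotation            last
    0  $daabbcaadcddbccdc  c
    1  aabbcaadcddbccdc$d  d
    2  aadcddbccdc$daabbc  c
    3  abbcaadcddbccdc$da  a
    4  adcddbccdc$daabbca  a
    5  bbcaadcddbccdc$daa  a
    6  bcaadcddbccdc$daab  b
    7  bccdc$daabbcaadcdd  d
    8  c$daabbcaadcddbccd  d
    9  caadcddbccdc$daabb  b
   10  ccdc$daabbcaadcddb  b
   11  cdc$daabbcaadcddbc  c
   12  cddbccdc$daabbcaad  d
   13  daabbcaadcddbccdc$  $
   14  dbccdc$daabbcaadcd  d
   15  dc$daabbcaadcddbcc  c
   16  dcddbccdc$daabbcaa  a
   17  ddbccdc$daabbcaadc  c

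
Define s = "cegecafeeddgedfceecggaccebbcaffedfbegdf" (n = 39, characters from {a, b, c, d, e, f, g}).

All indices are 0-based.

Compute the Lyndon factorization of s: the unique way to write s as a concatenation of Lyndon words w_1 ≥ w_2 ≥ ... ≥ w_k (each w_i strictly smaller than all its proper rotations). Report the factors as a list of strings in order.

emit factor 1: 'cege' (i=0, period=4)
emit factor 2: 'c' (i=4, period=1)
emit factor 3: 'afeeddgedfceecgg' (i=5, period=16)
emit factor 4: 'accebbcaffedfbegdf' (i=21, period=18)

["cege", "c", "afeeddgedfceecgg", "accebbcaffedfbegdf"]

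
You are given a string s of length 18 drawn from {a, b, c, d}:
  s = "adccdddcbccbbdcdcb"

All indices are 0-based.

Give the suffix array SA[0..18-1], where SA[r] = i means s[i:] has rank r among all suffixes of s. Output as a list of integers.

sorted suffixes:
  #0 SA[0]=0  'adccdddcbccbbdcdcb'
  #1 SA[1]=17  'b'
  #2 SA[2]=11  'bbdcdcb'
  #3 SA[3]=8  'bccbbdcdcb'
  #4 SA[4]=12  'bdcdcb'
  #5 SA[5]=16  'cb'
  #6 SA[6]=10  'cbbdcdcb'
  #7 SA[7]=7  'cbccbbdcdcb'
  #8 SA[8]=9  'ccbbdcdcb'
  #9 SA[9]=2  'ccdddcbccbbdcdcb'
  #10 SA[10]=14  'cdcb'
  #11 SA[11]=3  'cdddcbccbbdcdcb'
  #12 SA[12]=15  'dcb'
  #13 SA[13]=6  'dcbccbbdcdcb'
  #14 SA[14]=1  'dccdddcbccbbdcdcb'
  #15 SA[15]=13  'dcdcb'
  #16 SA[16]=5  'ddcbccbbdcdcb'
  #17 SA[17]=4  'dddcbccbbdcdcb'

[0, 17, 11, 8, 12, 16, 10, 7, 9, 2, 14, 3, 15, 6, 1, 13, 5, 4]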